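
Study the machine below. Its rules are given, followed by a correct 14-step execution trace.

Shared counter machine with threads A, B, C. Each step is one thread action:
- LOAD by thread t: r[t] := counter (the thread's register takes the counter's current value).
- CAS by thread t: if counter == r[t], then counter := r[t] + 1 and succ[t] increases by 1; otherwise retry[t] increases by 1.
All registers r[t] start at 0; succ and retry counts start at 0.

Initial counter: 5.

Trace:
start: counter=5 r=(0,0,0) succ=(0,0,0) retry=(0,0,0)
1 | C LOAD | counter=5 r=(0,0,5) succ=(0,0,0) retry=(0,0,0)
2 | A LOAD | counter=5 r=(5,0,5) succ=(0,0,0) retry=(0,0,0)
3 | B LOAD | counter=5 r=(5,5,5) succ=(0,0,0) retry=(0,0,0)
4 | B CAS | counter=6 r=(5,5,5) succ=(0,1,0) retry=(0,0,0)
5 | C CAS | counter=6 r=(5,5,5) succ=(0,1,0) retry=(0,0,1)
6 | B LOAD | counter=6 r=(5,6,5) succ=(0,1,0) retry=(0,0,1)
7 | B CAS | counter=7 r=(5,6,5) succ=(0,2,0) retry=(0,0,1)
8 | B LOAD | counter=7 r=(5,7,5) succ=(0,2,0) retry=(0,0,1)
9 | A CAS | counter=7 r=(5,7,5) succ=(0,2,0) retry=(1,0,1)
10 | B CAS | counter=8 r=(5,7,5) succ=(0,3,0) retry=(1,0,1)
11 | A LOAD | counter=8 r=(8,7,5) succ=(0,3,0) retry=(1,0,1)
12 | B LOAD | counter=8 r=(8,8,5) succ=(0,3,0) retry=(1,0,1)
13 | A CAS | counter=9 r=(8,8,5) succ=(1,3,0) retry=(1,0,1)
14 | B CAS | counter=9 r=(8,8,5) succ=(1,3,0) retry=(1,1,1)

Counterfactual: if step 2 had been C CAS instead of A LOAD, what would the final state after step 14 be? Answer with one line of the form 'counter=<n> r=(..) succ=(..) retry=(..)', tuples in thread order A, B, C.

counter=10 r=(9,9,5) succ=(1,3,1) retry=(1,1,1)

(re-executing from step 2 with the substitution; state before step 2: counter=5 r=(0,0,5) succ=(0,0,0) retry=(0,0,0))
2 | C CAS | counter=6 r=(0,0,5) succ=(0,0,1) retry=(0,0,0)
3 | B LOAD | counter=6 r=(0,6,5) succ=(0,0,1) retry=(0,0,0)
4 | B CAS | counter=7 r=(0,6,5) succ=(0,1,1) retry=(0,0,0)
5 | C CAS | counter=7 r=(0,6,5) succ=(0,1,1) retry=(0,0,1)
6 | B LOAD | counter=7 r=(0,7,5) succ=(0,1,1) retry=(0,0,1)
7 | B CAS | counter=8 r=(0,7,5) succ=(0,2,1) retry=(0,0,1)
8 | B LOAD | counter=8 r=(0,8,5) succ=(0,2,1) retry=(0,0,1)
9 | A CAS | counter=8 r=(0,8,5) succ=(0,2,1) retry=(1,0,1)
10 | B CAS | counter=9 r=(0,8,5) succ=(0,3,1) retry=(1,0,1)
11 | A LOAD | counter=9 r=(9,8,5) succ=(0,3,1) retry=(1,0,1)
12 | B LOAD | counter=9 r=(9,9,5) succ=(0,3,1) retry=(1,0,1)
13 | A CAS | counter=10 r=(9,9,5) succ=(1,3,1) retry=(1,0,1)
14 | B CAS | counter=10 r=(9,9,5) succ=(1,3,1) retry=(1,1,1)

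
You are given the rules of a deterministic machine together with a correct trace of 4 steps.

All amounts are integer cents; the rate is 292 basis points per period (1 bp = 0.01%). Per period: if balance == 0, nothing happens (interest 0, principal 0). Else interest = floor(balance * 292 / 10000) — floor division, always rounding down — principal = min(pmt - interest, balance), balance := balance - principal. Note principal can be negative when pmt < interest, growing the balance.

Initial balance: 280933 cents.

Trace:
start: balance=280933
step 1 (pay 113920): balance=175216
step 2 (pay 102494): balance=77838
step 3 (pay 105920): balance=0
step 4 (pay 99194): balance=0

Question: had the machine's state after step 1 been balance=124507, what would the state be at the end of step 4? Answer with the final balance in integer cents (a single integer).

state after step 1 := balance=124507
step 2 (pay 102494): balance=25648
step 3 (pay 105920): balance=0
step 4 (pay 99194): balance=0

0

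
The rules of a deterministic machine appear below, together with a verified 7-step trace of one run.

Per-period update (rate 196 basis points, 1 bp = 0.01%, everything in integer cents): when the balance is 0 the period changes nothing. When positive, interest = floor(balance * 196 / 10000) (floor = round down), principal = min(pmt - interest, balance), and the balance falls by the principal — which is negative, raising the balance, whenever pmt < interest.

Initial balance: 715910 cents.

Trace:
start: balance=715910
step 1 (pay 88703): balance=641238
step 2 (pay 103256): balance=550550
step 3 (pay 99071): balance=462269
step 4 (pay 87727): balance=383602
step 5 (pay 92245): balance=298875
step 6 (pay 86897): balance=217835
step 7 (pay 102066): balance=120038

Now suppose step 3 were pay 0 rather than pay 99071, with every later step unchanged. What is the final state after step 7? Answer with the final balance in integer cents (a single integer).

227108

(re-executing from step 3 with the substitution; state before step 3: balance=550550)
step 3 (pay 0): balance=561340
step 4 (pay 87727): balance=484615
step 5 (pay 92245): balance=401868
step 6 (pay 86897): balance=322847
step 7 (pay 102066): balance=227108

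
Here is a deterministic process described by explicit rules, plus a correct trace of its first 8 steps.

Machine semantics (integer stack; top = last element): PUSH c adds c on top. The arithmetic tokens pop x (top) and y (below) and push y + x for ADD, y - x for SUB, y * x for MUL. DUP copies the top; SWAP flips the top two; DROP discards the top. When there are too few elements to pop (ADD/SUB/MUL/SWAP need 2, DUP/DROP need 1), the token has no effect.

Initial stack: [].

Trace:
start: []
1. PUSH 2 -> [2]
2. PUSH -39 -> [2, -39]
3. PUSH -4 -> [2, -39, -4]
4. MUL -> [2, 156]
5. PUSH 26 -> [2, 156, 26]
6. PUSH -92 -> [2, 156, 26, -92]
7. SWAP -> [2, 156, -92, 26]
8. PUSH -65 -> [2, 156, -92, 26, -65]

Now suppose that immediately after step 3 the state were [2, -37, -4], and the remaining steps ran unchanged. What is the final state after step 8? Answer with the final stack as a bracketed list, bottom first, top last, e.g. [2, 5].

[2, 148, -92, 26, -65]

state after step 3 := [2, -37, -4]
4. MUL -> [2, 148]
5. PUSH 26 -> [2, 148, 26]
6. PUSH -92 -> [2, 148, 26, -92]
7. SWAP -> [2, 148, -92, 26]
8. PUSH -65 -> [2, 148, -92, 26, -65]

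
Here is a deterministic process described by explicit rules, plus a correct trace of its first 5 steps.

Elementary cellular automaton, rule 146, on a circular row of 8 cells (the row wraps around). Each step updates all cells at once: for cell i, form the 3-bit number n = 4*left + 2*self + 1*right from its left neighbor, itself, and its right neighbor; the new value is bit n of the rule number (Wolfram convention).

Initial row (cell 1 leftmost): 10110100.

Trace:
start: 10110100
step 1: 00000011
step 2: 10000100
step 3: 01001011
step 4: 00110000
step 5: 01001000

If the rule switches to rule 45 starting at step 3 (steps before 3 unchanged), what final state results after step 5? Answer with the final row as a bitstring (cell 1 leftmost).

(re-executing steps 3..5 under rule 45; state before step 3: 10000100)
step 3: 10110100
step 4: 11101100
step 5: 10011000

10011000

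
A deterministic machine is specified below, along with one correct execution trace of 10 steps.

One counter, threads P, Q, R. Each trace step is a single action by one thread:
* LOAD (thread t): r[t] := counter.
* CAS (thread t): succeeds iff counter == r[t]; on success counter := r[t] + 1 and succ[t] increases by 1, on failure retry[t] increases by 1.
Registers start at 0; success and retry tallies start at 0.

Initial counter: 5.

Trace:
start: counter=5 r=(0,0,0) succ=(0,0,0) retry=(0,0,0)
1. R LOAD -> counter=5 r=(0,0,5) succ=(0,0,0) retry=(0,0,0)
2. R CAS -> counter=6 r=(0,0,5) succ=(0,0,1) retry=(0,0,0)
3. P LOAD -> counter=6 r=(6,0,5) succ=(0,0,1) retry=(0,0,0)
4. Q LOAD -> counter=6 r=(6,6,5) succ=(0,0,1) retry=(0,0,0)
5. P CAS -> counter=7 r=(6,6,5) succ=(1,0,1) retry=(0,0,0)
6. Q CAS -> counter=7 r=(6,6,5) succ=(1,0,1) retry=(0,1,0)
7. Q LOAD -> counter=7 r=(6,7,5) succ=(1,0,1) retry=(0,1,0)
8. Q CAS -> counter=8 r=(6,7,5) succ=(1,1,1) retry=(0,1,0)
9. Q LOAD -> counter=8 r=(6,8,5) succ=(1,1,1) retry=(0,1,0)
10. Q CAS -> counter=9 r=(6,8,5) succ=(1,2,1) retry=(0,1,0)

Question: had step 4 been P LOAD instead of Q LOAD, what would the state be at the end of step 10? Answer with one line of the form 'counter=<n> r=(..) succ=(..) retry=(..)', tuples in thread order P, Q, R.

(re-executing from step 4 with the substitution; state before step 4: counter=6 r=(6,0,5) succ=(0,0,1) retry=(0,0,0))
4. P LOAD -> counter=6 r=(6,0,5) succ=(0,0,1) retry=(0,0,0)
5. P CAS -> counter=7 r=(6,0,5) succ=(1,0,1) retry=(0,0,0)
6. Q CAS -> counter=7 r=(6,0,5) succ=(1,0,1) retry=(0,1,0)
7. Q LOAD -> counter=7 r=(6,7,5) succ=(1,0,1) retry=(0,1,0)
8. Q CAS -> counter=8 r=(6,7,5) succ=(1,1,1) retry=(0,1,0)
9. Q LOAD -> counter=8 r=(6,8,5) succ=(1,1,1) retry=(0,1,0)
10. Q CAS -> counter=9 r=(6,8,5) succ=(1,2,1) retry=(0,1,0)

counter=9 r=(6,8,5) succ=(1,2,1) retry=(0,1,0)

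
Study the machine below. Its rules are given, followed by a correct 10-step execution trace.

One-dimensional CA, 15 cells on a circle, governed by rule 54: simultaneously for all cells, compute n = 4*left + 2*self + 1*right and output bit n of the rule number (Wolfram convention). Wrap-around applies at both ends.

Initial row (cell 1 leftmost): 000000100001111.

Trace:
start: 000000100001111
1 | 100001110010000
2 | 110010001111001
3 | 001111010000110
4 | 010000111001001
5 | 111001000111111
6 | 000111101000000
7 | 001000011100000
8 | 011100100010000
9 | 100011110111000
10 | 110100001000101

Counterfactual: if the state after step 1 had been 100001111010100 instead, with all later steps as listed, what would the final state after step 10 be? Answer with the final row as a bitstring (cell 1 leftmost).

110100000000011

state after step 1 := 100001111010100
2 | 110010000111111
3 | 001111001000000
4 | 010000111100000
5 | 111001000010000
6 | 000111100111001
7 | 101000011000111
8 | 011100100101000
9 | 100011111111100
10 | 110100000000011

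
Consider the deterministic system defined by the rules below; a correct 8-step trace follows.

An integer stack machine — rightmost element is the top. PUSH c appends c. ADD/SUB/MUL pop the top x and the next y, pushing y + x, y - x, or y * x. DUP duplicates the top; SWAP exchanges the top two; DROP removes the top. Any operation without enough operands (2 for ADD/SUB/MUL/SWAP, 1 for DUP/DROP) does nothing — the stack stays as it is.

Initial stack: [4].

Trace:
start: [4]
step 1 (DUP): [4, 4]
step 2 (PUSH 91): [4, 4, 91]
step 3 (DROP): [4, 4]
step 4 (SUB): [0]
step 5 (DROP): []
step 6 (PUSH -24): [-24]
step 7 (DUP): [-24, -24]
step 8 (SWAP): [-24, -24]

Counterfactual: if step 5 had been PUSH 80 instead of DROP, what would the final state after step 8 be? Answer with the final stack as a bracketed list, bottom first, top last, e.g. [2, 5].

(re-executing from step 5 with the substitution; state before step 5: [0])
step 5 (PUSH 80): [0, 80]
step 6 (PUSH -24): [0, 80, -24]
step 7 (DUP): [0, 80, -24, -24]
step 8 (SWAP): [0, 80, -24, -24]

[0, 80, -24, -24]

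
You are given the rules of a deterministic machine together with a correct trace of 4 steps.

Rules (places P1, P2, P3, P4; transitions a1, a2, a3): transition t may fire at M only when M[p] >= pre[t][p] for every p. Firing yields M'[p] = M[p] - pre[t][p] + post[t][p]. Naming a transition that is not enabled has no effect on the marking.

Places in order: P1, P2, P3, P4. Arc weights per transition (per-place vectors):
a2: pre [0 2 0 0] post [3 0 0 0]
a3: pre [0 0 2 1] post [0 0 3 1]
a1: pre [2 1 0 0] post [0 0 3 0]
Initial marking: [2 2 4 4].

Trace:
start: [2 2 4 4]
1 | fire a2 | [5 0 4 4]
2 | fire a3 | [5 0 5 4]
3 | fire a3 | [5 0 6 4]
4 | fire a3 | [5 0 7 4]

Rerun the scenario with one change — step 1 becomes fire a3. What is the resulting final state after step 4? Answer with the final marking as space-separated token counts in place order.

(re-executing from step 1 with the substitution; state before step 1: [2 2 4 4])
1 | fire a3 | [2 2 5 4]
2 | fire a3 | [2 2 6 4]
3 | fire a3 | [2 2 7 4]
4 | fire a3 | [2 2 8 4]

2 2 8 4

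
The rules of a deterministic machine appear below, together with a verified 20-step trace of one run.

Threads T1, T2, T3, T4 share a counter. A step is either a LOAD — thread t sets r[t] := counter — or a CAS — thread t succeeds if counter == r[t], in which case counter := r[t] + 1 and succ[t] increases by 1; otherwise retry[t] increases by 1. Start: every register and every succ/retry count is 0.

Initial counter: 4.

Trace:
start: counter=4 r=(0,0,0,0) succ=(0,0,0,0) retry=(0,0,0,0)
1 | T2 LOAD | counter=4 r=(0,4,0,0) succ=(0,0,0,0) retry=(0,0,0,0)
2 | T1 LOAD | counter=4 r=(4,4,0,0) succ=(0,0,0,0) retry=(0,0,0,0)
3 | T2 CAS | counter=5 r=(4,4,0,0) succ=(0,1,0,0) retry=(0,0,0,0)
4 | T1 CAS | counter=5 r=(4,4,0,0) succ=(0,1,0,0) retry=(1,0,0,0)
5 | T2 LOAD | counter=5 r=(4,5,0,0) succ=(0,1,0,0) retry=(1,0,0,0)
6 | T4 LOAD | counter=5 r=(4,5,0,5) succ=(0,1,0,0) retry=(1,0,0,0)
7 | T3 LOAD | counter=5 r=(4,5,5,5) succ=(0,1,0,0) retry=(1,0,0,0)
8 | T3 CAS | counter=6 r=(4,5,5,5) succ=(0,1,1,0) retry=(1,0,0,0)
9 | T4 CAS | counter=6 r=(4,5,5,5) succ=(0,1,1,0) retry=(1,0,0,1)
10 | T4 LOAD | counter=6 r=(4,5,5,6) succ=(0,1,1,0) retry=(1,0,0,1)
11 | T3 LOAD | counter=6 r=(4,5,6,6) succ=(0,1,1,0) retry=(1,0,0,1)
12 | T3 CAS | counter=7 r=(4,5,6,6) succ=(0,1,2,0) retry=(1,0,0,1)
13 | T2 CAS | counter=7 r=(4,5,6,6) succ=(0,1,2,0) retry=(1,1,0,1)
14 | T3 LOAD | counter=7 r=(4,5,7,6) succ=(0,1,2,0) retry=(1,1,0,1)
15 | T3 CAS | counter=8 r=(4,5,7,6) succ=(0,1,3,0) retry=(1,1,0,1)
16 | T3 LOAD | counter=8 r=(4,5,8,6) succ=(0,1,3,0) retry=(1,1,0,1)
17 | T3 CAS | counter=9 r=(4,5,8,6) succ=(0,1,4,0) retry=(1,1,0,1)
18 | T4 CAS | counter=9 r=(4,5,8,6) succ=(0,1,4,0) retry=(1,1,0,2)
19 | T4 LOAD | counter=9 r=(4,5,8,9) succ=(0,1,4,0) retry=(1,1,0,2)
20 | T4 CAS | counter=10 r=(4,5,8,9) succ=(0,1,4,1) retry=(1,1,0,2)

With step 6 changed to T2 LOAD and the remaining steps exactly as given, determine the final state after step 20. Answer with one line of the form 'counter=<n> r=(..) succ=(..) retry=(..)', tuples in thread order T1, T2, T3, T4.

(re-executing from step 6 with the substitution; state before step 6: counter=5 r=(4,5,0,0) succ=(0,1,0,0) retry=(1,0,0,0))
6 | T2 LOAD | counter=5 r=(4,5,0,0) succ=(0,1,0,0) retry=(1,0,0,0)
7 | T3 LOAD | counter=5 r=(4,5,5,0) succ=(0,1,0,0) retry=(1,0,0,0)
8 | T3 CAS | counter=6 r=(4,5,5,0) succ=(0,1,1,0) retry=(1,0,0,0)
9 | T4 CAS | counter=6 r=(4,5,5,0) succ=(0,1,1,0) retry=(1,0,0,1)
10 | T4 LOAD | counter=6 r=(4,5,5,6) succ=(0,1,1,0) retry=(1,0,0,1)
11 | T3 LOAD | counter=6 r=(4,5,6,6) succ=(0,1,1,0) retry=(1,0,0,1)
12 | T3 CAS | counter=7 r=(4,5,6,6) succ=(0,1,2,0) retry=(1,0,0,1)
13 | T2 CAS | counter=7 r=(4,5,6,6) succ=(0,1,2,0) retry=(1,1,0,1)
14 | T3 LOAD | counter=7 r=(4,5,7,6) succ=(0,1,2,0) retry=(1,1,0,1)
15 | T3 CAS | counter=8 r=(4,5,7,6) succ=(0,1,3,0) retry=(1,1,0,1)
16 | T3 LOAD | counter=8 r=(4,5,8,6) succ=(0,1,3,0) retry=(1,1,0,1)
17 | T3 CAS | counter=9 r=(4,5,8,6) succ=(0,1,4,0) retry=(1,1,0,1)
18 | T4 CAS | counter=9 r=(4,5,8,6) succ=(0,1,4,0) retry=(1,1,0,2)
19 | T4 LOAD | counter=9 r=(4,5,8,9) succ=(0,1,4,0) retry=(1,1,0,2)
20 | T4 CAS | counter=10 r=(4,5,8,9) succ=(0,1,4,1) retry=(1,1,0,2)

counter=10 r=(4,5,8,9) succ=(0,1,4,1) retry=(1,1,0,2)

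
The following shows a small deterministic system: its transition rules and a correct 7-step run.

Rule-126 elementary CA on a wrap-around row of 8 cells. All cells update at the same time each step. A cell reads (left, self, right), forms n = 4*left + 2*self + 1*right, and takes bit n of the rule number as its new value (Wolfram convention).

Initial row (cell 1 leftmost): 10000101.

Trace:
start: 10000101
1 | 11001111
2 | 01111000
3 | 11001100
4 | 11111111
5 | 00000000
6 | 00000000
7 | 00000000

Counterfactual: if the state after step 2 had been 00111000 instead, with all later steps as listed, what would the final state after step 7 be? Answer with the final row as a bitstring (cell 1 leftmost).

11101111

state after step 2 := 00111000
3 | 01101100
4 | 11111110
5 | 10000011
6 | 11000110
7 | 11101111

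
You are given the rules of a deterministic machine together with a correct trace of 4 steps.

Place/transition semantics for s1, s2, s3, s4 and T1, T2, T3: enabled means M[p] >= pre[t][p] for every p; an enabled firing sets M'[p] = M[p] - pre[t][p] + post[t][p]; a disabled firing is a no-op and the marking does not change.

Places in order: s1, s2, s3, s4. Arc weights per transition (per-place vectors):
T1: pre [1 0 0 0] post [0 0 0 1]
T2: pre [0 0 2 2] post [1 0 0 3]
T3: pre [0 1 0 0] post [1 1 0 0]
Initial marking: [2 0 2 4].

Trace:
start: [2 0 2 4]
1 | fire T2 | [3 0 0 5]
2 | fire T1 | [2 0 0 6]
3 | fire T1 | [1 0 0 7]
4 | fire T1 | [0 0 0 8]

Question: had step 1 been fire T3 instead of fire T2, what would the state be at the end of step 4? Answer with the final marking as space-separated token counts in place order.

(re-executing from step 1 with the substitution; state before step 1: [2 0 2 4])
1 | fire T3 | [2 0 2 4]
2 | fire T1 | [1 0 2 5]
3 | fire T1 | [0 0 2 6]
4 | fire T1 | [0 0 2 6]

0 0 2 6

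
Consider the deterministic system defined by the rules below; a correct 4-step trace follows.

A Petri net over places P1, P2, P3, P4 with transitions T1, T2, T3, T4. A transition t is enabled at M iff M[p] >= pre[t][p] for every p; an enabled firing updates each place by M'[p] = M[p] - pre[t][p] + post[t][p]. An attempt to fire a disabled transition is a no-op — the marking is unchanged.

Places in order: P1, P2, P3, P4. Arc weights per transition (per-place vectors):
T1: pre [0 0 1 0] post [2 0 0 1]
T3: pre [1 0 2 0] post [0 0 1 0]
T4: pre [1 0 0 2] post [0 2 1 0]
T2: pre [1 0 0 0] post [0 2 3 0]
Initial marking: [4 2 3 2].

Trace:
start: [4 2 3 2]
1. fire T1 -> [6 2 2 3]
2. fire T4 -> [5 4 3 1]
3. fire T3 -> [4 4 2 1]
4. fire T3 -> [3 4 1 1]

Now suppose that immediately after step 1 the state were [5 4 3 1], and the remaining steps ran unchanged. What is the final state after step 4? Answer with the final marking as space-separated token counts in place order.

3 4 1 1

state after step 1 := [5 4 3 1]
2. fire T4 -> [5 4 3 1]
3. fire T3 -> [4 4 2 1]
4. fire T3 -> [3 4 1 1]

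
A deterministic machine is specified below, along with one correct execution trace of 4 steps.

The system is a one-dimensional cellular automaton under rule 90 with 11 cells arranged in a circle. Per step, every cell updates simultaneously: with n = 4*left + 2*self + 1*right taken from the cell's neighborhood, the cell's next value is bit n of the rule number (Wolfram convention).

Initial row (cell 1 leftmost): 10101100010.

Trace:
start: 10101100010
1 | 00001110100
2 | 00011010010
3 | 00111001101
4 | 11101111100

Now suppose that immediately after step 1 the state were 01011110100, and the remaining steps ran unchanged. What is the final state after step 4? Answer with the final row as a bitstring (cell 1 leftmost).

state after step 1 := 01011110100
2 | 10010010010
3 | 01101101100
4 | 11101101110

11101101110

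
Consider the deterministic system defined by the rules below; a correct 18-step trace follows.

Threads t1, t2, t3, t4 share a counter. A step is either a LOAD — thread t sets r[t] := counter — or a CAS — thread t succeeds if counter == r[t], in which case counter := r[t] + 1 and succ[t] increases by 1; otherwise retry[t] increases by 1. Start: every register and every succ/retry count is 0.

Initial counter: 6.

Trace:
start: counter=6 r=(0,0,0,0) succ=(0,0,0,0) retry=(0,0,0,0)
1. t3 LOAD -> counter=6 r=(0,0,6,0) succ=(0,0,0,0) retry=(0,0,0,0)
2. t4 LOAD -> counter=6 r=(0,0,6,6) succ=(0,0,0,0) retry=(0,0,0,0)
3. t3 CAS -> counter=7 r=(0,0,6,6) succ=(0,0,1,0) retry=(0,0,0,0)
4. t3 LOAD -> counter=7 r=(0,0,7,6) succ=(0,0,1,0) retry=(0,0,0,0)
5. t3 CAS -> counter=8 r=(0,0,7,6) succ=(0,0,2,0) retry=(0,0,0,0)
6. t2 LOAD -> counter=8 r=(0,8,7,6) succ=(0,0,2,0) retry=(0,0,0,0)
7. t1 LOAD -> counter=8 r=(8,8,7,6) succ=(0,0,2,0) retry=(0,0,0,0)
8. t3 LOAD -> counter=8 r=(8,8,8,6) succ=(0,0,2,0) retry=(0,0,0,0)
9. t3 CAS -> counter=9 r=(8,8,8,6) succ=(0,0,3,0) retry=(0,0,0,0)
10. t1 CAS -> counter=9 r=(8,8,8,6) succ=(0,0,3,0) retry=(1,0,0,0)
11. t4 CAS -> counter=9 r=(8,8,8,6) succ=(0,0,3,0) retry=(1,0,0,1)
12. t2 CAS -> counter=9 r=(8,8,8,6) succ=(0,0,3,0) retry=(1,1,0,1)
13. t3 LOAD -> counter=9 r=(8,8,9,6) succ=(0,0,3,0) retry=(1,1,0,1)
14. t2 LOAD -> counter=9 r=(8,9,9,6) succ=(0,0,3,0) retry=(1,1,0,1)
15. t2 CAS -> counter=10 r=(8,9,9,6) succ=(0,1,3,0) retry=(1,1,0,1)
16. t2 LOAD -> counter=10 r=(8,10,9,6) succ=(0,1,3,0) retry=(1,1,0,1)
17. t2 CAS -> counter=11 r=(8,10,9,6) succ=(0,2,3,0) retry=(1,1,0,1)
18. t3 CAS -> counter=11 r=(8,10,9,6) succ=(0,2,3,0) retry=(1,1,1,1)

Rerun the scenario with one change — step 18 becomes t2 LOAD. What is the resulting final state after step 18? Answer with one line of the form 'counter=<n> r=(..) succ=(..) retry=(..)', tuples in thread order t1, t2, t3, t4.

(re-executing from step 18 with the substitution; state before step 18: counter=11 r=(8,10,9,6) succ=(0,2,3,0) retry=(1,1,0,1))
18. t2 LOAD -> counter=11 r=(8,11,9,6) succ=(0,2,3,0) retry=(1,1,0,1)

counter=11 r=(8,11,9,6) succ=(0,2,3,0) retry=(1,1,0,1)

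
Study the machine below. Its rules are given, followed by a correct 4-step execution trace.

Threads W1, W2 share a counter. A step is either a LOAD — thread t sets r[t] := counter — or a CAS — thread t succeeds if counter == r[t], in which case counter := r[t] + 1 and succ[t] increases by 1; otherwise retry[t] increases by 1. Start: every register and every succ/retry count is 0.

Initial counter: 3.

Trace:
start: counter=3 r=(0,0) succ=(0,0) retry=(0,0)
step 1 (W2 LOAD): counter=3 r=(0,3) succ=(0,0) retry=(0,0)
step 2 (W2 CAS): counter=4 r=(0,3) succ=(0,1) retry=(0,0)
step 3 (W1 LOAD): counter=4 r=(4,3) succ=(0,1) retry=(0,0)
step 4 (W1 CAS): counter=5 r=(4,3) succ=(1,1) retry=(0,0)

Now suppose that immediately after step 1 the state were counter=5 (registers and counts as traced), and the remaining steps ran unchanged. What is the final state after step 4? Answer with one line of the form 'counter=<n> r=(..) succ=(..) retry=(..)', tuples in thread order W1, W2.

counter=6 r=(5,3) succ=(1,0) retry=(0,1)

state after step 1 := counter=5 r=(0,3) succ=(0,0) retry=(0,0)
step 2 (W2 CAS): counter=5 r=(0,3) succ=(0,0) retry=(0,1)
step 3 (W1 LOAD): counter=5 r=(5,3) succ=(0,0) retry=(0,1)
step 4 (W1 CAS): counter=6 r=(5,3) succ=(1,0) retry=(0,1)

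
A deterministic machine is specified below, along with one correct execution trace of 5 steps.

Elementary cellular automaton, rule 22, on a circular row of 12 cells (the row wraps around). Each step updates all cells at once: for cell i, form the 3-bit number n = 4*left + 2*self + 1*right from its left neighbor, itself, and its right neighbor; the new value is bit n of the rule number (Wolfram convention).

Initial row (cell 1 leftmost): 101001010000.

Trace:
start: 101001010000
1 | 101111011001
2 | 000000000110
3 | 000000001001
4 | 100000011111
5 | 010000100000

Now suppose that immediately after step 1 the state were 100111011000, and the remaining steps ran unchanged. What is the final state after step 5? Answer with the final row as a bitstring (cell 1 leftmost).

state after step 1 := 100111011000
2 | 111000000101
3 | 000100001100
4 | 001110010010
5 | 010001111111

010001111111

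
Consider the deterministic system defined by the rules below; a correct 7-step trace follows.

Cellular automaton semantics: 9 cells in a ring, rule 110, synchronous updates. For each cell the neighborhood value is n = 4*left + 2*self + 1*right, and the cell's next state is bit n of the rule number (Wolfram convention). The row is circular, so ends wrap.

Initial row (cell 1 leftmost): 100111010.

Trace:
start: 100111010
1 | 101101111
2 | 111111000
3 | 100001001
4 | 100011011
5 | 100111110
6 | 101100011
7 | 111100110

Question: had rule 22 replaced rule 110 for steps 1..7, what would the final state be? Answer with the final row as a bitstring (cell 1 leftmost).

(re-executing steps 1..7 under rule 22; state before step 1: 100111010)
1 | 111000010
2 | 000100110
3 | 001111001
4 | 110000111
5 | 001001000
6 | 011111100
7 | 100000010

100000010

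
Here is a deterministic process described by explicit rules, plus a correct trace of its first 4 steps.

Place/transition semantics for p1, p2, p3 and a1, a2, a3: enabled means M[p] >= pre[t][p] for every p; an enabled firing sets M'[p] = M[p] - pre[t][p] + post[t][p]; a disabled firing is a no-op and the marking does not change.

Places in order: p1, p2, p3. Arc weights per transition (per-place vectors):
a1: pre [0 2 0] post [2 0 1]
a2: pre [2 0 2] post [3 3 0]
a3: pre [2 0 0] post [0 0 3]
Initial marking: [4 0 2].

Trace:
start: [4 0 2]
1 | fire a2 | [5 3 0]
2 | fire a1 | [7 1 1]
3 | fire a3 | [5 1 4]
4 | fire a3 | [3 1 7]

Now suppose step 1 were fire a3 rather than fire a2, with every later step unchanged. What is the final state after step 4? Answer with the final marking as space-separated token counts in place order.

0 0 8

(re-executing from step 1 with the substitution; state before step 1: [4 0 2])
1 | fire a3 | [2 0 5]
2 | fire a1 | [2 0 5]
3 | fire a3 | [0 0 8]
4 | fire a3 | [0 0 8]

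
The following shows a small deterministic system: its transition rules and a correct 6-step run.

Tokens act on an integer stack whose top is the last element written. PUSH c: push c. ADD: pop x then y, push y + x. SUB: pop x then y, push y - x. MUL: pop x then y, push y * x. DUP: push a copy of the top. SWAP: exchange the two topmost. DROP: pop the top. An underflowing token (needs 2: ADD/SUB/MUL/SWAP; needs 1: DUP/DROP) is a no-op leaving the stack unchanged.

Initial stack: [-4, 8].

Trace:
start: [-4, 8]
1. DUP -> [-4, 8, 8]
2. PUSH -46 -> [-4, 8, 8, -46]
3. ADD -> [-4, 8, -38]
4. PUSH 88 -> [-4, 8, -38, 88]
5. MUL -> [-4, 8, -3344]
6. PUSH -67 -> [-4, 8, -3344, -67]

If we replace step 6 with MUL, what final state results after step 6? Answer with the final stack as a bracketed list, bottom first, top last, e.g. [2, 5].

[-4, -26752]

(re-executing from step 6 with the substitution; state before step 6: [-4, 8, -3344])
6. MUL -> [-4, -26752]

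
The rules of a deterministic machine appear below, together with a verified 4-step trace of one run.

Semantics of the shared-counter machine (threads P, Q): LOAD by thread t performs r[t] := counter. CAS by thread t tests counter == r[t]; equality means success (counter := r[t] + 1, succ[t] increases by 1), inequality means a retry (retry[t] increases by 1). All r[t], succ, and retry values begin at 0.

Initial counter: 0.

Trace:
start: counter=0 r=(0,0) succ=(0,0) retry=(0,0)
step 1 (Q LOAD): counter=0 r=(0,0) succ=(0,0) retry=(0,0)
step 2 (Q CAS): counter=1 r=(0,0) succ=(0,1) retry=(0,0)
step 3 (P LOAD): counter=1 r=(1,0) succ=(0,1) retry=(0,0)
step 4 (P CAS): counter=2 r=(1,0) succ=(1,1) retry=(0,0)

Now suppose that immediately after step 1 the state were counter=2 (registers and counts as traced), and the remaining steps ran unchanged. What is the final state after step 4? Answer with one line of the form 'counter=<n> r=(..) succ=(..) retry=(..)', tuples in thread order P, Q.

state after step 1 := counter=2 r=(0,0) succ=(0,0) retry=(0,0)
step 2 (Q CAS): counter=2 r=(0,0) succ=(0,0) retry=(0,1)
step 3 (P LOAD): counter=2 r=(2,0) succ=(0,0) retry=(0,1)
step 4 (P CAS): counter=3 r=(2,0) succ=(1,0) retry=(0,1)

counter=3 r=(2,0) succ=(1,0) retry=(0,1)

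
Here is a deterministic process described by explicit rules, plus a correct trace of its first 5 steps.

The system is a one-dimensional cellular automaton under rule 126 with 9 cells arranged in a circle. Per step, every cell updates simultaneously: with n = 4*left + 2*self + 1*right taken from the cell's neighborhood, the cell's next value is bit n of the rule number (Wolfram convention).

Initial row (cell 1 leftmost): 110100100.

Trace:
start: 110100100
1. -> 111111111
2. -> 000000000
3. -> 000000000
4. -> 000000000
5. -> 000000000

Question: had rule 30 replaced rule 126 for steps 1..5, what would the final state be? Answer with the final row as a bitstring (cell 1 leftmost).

001000111

(re-executing steps 1..5 under rule 30; state before step 1: 110100100)
1. -> 100111111
2. -> 011100000
3. -> 110010000
4. -> 101111001
5. -> 001000111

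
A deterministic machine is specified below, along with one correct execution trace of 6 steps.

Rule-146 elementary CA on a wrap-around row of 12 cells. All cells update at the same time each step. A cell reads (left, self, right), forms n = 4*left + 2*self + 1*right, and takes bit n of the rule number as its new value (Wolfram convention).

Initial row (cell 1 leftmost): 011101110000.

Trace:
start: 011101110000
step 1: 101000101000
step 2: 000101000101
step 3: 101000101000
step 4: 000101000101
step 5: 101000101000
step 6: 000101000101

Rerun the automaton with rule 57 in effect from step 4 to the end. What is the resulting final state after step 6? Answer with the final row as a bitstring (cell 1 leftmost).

(re-executing steps 4..6 under rule 57; state before step 4: 101000101000)
step 4: 010110010110
step 5: 001101001101
step 6: 101010101010

101010101010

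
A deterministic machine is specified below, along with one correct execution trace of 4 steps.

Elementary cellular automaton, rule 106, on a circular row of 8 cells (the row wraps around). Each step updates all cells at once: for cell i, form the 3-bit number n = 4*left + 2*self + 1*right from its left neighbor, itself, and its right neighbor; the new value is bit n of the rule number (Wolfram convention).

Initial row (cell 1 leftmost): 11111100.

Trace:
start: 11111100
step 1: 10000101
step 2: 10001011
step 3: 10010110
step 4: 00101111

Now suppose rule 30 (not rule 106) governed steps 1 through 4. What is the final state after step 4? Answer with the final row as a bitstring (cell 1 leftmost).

00001001

(re-executing steps 1..4 under rule 30; state before step 1: 11111100)
step 1: 10000011
step 2: 01000110
step 3: 11101101
step 4: 00001001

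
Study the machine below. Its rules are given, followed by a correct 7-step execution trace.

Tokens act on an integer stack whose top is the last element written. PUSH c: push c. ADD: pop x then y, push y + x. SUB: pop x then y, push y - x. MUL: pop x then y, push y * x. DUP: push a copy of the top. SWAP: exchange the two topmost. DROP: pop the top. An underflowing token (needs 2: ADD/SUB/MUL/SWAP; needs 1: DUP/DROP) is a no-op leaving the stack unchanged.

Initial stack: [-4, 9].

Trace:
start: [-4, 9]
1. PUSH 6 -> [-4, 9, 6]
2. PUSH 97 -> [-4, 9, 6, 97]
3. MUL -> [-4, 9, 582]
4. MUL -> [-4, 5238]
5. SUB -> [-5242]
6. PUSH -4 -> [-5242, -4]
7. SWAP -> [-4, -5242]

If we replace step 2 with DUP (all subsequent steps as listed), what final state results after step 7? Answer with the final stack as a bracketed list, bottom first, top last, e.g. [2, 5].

(re-executing from step 2 with the substitution; state before step 2: [-4, 9, 6])
2. DUP -> [-4, 9, 6, 6]
3. MUL -> [-4, 9, 36]
4. MUL -> [-4, 324]
5. SUB -> [-328]
6. PUSH -4 -> [-328, -4]
7. SWAP -> [-4, -328]

[-4, -328]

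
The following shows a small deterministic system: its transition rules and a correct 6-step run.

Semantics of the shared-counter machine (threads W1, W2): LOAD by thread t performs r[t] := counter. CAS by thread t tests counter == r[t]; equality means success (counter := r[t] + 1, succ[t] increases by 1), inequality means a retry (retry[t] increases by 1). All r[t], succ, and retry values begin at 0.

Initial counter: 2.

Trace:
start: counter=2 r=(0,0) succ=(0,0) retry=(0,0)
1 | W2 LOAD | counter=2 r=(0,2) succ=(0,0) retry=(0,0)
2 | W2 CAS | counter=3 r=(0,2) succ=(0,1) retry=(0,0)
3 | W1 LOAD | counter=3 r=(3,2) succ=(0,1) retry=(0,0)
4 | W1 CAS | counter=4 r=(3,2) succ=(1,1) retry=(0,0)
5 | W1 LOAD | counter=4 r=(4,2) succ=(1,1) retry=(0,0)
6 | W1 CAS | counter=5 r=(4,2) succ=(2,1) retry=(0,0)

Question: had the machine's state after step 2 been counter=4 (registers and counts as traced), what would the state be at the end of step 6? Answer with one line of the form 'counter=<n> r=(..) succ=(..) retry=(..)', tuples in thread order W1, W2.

state after step 2 := counter=4 r=(0,2) succ=(0,1) retry=(0,0)
3 | W1 LOAD | counter=4 r=(4,2) succ=(0,1) retry=(0,0)
4 | W1 CAS | counter=5 r=(4,2) succ=(1,1) retry=(0,0)
5 | W1 LOAD | counter=5 r=(5,2) succ=(1,1) retry=(0,0)
6 | W1 CAS | counter=6 r=(5,2) succ=(2,1) retry=(0,0)

counter=6 r=(5,2) succ=(2,1) retry=(0,0)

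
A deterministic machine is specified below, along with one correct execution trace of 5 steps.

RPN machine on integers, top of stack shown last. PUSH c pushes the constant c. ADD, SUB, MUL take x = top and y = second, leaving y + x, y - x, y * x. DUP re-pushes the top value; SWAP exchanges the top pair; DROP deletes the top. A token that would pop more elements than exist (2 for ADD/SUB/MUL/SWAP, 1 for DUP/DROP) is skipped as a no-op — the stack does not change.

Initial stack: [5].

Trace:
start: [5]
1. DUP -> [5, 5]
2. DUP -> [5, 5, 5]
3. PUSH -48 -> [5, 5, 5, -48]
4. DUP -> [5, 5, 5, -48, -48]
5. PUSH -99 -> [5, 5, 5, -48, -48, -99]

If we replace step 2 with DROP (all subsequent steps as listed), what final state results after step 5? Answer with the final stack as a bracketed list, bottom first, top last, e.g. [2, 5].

(re-executing from step 2 with the substitution; state before step 2: [5, 5])
2. DROP -> [5]
3. PUSH -48 -> [5, -48]
4. DUP -> [5, -48, -48]
5. PUSH -99 -> [5, -48, -48, -99]

[5, -48, -48, -99]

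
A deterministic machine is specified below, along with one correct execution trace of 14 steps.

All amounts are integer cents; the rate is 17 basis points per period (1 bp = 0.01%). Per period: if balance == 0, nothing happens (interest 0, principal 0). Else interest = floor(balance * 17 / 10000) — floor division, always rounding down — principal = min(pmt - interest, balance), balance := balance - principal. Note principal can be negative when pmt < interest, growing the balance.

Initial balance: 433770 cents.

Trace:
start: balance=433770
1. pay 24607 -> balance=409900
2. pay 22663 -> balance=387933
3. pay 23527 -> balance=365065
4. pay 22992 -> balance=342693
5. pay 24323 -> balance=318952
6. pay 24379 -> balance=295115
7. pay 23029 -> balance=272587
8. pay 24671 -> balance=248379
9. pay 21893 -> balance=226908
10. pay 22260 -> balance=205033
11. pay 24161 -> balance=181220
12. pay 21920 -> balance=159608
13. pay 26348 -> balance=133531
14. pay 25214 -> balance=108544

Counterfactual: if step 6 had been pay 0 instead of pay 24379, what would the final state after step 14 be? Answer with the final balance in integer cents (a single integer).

(re-executing from step 6 with the substitution; state before step 6: balance=318952)
6. pay 0 -> balance=319494
7. pay 23029 -> balance=297008
8. pay 24671 -> balance=272841
9. pay 21893 -> balance=251411
10. pay 22260 -> balance=229578
11. pay 24161 -> balance=205807
12. pay 21920 -> balance=184236
13. pay 26348 -> balance=158201
14. pay 25214 -> balance=133255

133255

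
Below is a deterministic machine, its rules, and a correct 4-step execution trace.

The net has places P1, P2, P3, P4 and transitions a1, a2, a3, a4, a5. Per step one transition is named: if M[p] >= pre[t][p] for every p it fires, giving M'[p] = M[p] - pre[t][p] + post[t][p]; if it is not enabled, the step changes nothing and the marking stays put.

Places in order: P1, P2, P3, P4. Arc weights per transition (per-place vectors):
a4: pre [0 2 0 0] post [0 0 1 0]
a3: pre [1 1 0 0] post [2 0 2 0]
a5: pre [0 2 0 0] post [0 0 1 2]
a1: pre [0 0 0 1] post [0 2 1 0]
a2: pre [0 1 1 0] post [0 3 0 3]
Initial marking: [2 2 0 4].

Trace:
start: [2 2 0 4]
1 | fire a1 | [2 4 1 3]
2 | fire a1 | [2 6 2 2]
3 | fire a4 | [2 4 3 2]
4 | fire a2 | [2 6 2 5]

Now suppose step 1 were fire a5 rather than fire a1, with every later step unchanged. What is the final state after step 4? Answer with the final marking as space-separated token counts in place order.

(re-executing from step 1 with the substitution; state before step 1: [2 2 0 4])
1 | fire a5 | [2 0 1 6]
2 | fire a1 | [2 2 2 5]
3 | fire a4 | [2 0 3 5]
4 | fire a2 | [2 0 3 5]

2 0 3 5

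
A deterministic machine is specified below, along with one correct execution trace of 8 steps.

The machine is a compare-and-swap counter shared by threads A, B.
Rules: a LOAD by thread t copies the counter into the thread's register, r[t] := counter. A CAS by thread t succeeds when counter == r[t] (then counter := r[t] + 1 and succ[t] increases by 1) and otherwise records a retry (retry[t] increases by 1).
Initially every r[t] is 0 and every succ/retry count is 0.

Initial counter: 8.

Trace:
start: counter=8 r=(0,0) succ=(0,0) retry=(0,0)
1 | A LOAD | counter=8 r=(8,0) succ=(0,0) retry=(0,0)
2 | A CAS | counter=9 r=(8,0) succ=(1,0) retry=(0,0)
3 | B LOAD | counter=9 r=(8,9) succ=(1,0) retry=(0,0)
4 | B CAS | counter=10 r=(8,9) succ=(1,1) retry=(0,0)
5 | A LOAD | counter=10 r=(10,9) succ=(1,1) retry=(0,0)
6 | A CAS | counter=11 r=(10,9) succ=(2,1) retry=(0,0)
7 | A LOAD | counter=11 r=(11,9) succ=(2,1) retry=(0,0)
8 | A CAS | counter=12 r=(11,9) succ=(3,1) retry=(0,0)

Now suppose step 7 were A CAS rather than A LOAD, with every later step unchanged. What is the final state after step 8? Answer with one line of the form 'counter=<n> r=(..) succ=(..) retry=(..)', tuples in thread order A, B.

(re-executing from step 7 with the substitution; state before step 7: counter=11 r=(10,9) succ=(2,1) retry=(0,0))
7 | A CAS | counter=11 r=(10,9) succ=(2,1) retry=(1,0)
8 | A CAS | counter=11 r=(10,9) succ=(2,1) retry=(2,0)

counter=11 r=(10,9) succ=(2,1) retry=(2,0)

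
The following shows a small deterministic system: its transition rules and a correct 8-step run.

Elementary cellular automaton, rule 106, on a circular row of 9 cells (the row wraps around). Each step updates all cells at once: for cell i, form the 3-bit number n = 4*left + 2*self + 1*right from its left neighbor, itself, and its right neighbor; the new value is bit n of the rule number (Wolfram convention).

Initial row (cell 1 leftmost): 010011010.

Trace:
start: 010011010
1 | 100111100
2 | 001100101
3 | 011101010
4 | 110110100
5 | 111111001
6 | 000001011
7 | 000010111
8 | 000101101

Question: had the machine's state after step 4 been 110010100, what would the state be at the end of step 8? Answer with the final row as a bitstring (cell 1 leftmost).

000101100

state after step 4 := 110010100
5 | 110101001
6 | 011010011
7 | 111100111
8 | 000101100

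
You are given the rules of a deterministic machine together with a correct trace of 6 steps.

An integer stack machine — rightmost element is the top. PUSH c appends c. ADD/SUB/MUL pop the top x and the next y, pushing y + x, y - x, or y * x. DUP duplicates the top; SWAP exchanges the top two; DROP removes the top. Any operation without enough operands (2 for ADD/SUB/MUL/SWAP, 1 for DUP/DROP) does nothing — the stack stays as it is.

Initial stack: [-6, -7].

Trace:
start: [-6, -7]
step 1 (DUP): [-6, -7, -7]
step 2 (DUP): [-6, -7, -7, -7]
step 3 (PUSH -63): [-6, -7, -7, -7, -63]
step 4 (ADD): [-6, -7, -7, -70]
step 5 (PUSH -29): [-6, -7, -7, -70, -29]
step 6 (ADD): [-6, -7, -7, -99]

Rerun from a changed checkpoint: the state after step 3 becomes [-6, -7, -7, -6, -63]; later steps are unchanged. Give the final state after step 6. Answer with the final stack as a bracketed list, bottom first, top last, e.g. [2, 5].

[-6, -7, -7, -98]

state after step 3 := [-6, -7, -7, -6, -63]
step 4 (ADD): [-6, -7, -7, -69]
step 5 (PUSH -29): [-6, -7, -7, -69, -29]
step 6 (ADD): [-6, -7, -7, -98]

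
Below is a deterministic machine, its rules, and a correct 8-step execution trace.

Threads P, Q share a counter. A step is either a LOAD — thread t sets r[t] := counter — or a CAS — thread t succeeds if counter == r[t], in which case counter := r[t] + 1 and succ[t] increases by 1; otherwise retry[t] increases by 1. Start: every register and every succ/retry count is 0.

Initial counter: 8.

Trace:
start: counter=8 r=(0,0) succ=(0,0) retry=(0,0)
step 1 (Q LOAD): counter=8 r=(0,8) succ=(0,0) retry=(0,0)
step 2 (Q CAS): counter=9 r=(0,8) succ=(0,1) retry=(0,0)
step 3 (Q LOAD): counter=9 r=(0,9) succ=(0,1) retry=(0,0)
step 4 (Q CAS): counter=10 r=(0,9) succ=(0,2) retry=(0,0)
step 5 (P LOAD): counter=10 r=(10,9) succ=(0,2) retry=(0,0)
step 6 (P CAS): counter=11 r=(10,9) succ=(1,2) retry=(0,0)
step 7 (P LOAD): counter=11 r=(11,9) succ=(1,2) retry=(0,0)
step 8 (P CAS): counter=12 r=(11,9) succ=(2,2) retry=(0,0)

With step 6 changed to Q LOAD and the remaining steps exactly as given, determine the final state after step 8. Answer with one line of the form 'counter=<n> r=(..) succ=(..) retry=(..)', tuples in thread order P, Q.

counter=11 r=(10,10) succ=(1,2) retry=(0,0)

(re-executing from step 6 with the substitution; state before step 6: counter=10 r=(10,9) succ=(0,2) retry=(0,0))
step 6 (Q LOAD): counter=10 r=(10,10) succ=(0,2) retry=(0,0)
step 7 (P LOAD): counter=10 r=(10,10) succ=(0,2) retry=(0,0)
step 8 (P CAS): counter=11 r=(10,10) succ=(1,2) retry=(0,0)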